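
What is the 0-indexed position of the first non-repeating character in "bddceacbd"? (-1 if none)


Input: bddceacbd
Character frequencies:
  'a': 1
  'b': 2
  'c': 2
  'd': 3
  'e': 1
Scanning left to right for freq == 1:
  Position 0 ('b'): freq=2, skip
  Position 1 ('d'): freq=3, skip
  Position 2 ('d'): freq=3, skip
  Position 3 ('c'): freq=2, skip
  Position 4 ('e'): unique! => answer = 4

4


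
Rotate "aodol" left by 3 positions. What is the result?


Input: "aodol", rotate left by 3
First 3 characters: "aod"
Remaining characters: "ol"
Concatenate remaining + first: "ol" + "aod" = "olaod"

olaod


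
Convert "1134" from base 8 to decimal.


Input: "1134" in base 8
Positional expansion:
  Digit '1' (value 1) x 8^3 = 512
  Digit '1' (value 1) x 8^2 = 64
  Digit '3' (value 3) x 8^1 = 24
  Digit '4' (value 4) x 8^0 = 4
Sum = 604

604


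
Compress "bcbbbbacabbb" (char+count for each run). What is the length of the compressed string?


Input: bcbbbbacabbb
Runs:
  'b' x 1 => "b1"
  'c' x 1 => "c1"
  'b' x 4 => "b4"
  'a' x 1 => "a1"
  'c' x 1 => "c1"
  'a' x 1 => "a1"
  'b' x 3 => "b3"
Compressed: "b1c1b4a1c1a1b3"
Compressed length: 14

14


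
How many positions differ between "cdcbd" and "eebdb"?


Comparing "cdcbd" and "eebdb" position by position:
  Position 0: 'c' vs 'e' => DIFFER
  Position 1: 'd' vs 'e' => DIFFER
  Position 2: 'c' vs 'b' => DIFFER
  Position 3: 'b' vs 'd' => DIFFER
  Position 4: 'd' vs 'b' => DIFFER
Positions that differ: 5

5


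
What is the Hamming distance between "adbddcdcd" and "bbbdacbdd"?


Comparing "adbddcdcd" and "bbbdacbdd" position by position:
  Position 0: 'a' vs 'b' => differ
  Position 1: 'd' vs 'b' => differ
  Position 2: 'b' vs 'b' => same
  Position 3: 'd' vs 'd' => same
  Position 4: 'd' vs 'a' => differ
  Position 5: 'c' vs 'c' => same
  Position 6: 'd' vs 'b' => differ
  Position 7: 'c' vs 'd' => differ
  Position 8: 'd' vs 'd' => same
Total differences (Hamming distance): 5

5


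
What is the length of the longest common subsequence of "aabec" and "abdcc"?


LCS of "aabec" and "abdcc"
DP table:
           a    b    d    c    c
      0    0    0    0    0    0
  a   0    1    1    1    1    1
  a   0    1    1    1    1    1
  b   0    1    2    2    2    2
  e   0    1    2    2    2    2
  c   0    1    2    2    3    3
LCS length = dp[5][5] = 3

3


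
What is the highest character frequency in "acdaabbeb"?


Input: acdaabbeb
Character counts:
  'a': 3
  'b': 3
  'c': 1
  'd': 1
  'e': 1
Maximum frequency: 3

3


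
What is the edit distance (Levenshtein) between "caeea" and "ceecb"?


Computing edit distance: "caeea" -> "ceecb"
DP table:
           c    e    e    c    b
      0    1    2    3    4    5
  c   1    0    1    2    3    4
  a   2    1    1    2    3    4
  e   3    2    1    1    2    3
  e   4    3    2    1    2    3
  a   5    4    3    2    2    3
Edit distance = dp[5][5] = 3

3


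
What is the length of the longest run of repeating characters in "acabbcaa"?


Input: "acabbcaa"
Scanning for longest run:
  Position 1 ('c'): new char, reset run to 1
  Position 2 ('a'): new char, reset run to 1
  Position 3 ('b'): new char, reset run to 1
  Position 4 ('b'): continues run of 'b', length=2
  Position 5 ('c'): new char, reset run to 1
  Position 6 ('a'): new char, reset run to 1
  Position 7 ('a'): continues run of 'a', length=2
Longest run: 'b' with length 2

2


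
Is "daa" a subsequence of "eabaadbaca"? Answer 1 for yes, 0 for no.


Check if "daa" is a subsequence of "eabaadbaca"
Greedy scan:
  Position 0 ('e'): no match needed
  Position 1 ('a'): no match needed
  Position 2 ('b'): no match needed
  Position 3 ('a'): no match needed
  Position 4 ('a'): no match needed
  Position 5 ('d'): matches sub[0] = 'd'
  Position 6 ('b'): no match needed
  Position 7 ('a'): matches sub[1] = 'a'
  Position 8 ('c'): no match needed
  Position 9 ('a'): matches sub[2] = 'a'
All 3 characters matched => is a subsequence

1


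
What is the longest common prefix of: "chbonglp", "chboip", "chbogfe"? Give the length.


Words: chbonglp, chboip, chbogfe
  Position 0: all 'c' => match
  Position 1: all 'h' => match
  Position 2: all 'b' => match
  Position 3: all 'o' => match
  Position 4: ('n', 'i', 'g') => mismatch, stop
LCP = "chbo" (length 4)

4


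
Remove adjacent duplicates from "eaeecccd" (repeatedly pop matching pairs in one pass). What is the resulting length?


Input: eaeecccd
Stack-based adjacent duplicate removal:
  Read 'e': push. Stack: e
  Read 'a': push. Stack: ea
  Read 'e': push. Stack: eae
  Read 'e': matches stack top 'e' => pop. Stack: ea
  Read 'c': push. Stack: eac
  Read 'c': matches stack top 'c' => pop. Stack: ea
  Read 'c': push. Stack: eac
  Read 'd': push. Stack: eacd
Final stack: "eacd" (length 4)

4


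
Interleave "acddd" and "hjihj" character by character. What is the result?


Interleaving "acddd" and "hjihj":
  Position 0: 'a' from first, 'h' from second => "ah"
  Position 1: 'c' from first, 'j' from second => "cj"
  Position 2: 'd' from first, 'i' from second => "di"
  Position 3: 'd' from first, 'h' from second => "dh"
  Position 4: 'd' from first, 'j' from second => "dj"
Result: ahcjdidhdj

ahcjdidhdj


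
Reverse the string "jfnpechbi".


Input: jfnpechbi
Reading characters right to left:
  Position 8: 'i'
  Position 7: 'b'
  Position 6: 'h'
  Position 5: 'c'
  Position 4: 'e'
  Position 3: 'p'
  Position 2: 'n'
  Position 1: 'f'
  Position 0: 'j'
Reversed: ibhcepnfj

ibhcepnfj


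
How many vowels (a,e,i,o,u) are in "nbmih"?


Input: nbmih
Checking each character:
  'n' at position 0: consonant
  'b' at position 1: consonant
  'm' at position 2: consonant
  'i' at position 3: vowel (running total: 1)
  'h' at position 4: consonant
Total vowels: 1

1


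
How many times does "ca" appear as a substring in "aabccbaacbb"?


Searching for "ca" in "aabccbaacbb"
Scanning each position:
  Position 0: "aa" => no
  Position 1: "ab" => no
  Position 2: "bc" => no
  Position 3: "cc" => no
  Position 4: "cb" => no
  Position 5: "ba" => no
  Position 6: "aa" => no
  Position 7: "ac" => no
  Position 8: "cb" => no
  Position 9: "bb" => no
Total occurrences: 0

0


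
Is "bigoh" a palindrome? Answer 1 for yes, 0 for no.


Input: bigoh
Reversed: hogib
  Compare pos 0 ('b') with pos 4 ('h'): MISMATCH
  Compare pos 1 ('i') with pos 3 ('o'): MISMATCH
Result: not a palindrome

0


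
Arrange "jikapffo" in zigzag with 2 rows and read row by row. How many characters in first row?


Zigzag "jikapffo" into 2 rows:
Placing characters:
  'j' => row 0
  'i' => row 1
  'k' => row 0
  'a' => row 1
  'p' => row 0
  'f' => row 1
  'f' => row 0
  'o' => row 1
Rows:
  Row 0: "jkpf"
  Row 1: "iafo"
First row length: 4

4


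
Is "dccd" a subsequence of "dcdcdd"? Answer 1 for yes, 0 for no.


Check if "dccd" is a subsequence of "dcdcdd"
Greedy scan:
  Position 0 ('d'): matches sub[0] = 'd'
  Position 1 ('c'): matches sub[1] = 'c'
  Position 2 ('d'): no match needed
  Position 3 ('c'): matches sub[2] = 'c'
  Position 4 ('d'): matches sub[3] = 'd'
  Position 5 ('d'): no match needed
All 4 characters matched => is a subsequence

1


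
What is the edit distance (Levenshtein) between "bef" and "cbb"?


Computing edit distance: "bef" -> "cbb"
DP table:
           c    b    b
      0    1    2    3
  b   1    1    1    2
  e   2    2    2    2
  f   3    3    3    3
Edit distance = dp[3][3] = 3

3


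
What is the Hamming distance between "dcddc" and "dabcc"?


Comparing "dcddc" and "dabcc" position by position:
  Position 0: 'd' vs 'd' => same
  Position 1: 'c' vs 'a' => differ
  Position 2: 'd' vs 'b' => differ
  Position 3: 'd' vs 'c' => differ
  Position 4: 'c' vs 'c' => same
Total differences (Hamming distance): 3

3


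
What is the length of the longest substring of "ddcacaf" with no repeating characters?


Input: "ddcacaf"
Sliding window (track last position of each char):
  Position 0 ('d'): window [0,0] length 1 -- new best
  Position 1 ('d'): repeat (last at 0), move window start to 1
  Position 1 ('d'): window [1,1] length 1
  Position 2 ('c'): window [1,2] length 2 -- new best
  Position 3 ('a'): window [1,3] length 3 -- new best
  Position 4 ('c'): repeat (last at 2), move window start to 3
  Position 4 ('c'): window [3,4] length 2
  Position 5 ('a'): repeat (last at 3), move window start to 4
  Position 5 ('a'): window [4,5] length 2
  Position 6 ('f'): window [4,6] length 3
Longest substring with no repeats: "dca" with length 3

3


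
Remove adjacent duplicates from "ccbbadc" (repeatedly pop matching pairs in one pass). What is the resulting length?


Input: ccbbadc
Stack-based adjacent duplicate removal:
  Read 'c': push. Stack: c
  Read 'c': matches stack top 'c' => pop. Stack: (empty)
  Read 'b': push. Stack: b
  Read 'b': matches stack top 'b' => pop. Stack: (empty)
  Read 'a': push. Stack: a
  Read 'd': push. Stack: ad
  Read 'c': push. Stack: adc
Final stack: "adc" (length 3)

3


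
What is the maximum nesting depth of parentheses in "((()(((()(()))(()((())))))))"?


Input: "((()(((()(()))(()((())))))))"
Tracking depth:
  Position 0 '(': depth becomes 1
  Position 1 '(': depth becomes 2
  Position 2 '(': depth becomes 3
  Position 3 ')': depth becomes 2
  Position 4 '(': depth becomes 3
  Position 5 '(': depth becomes 4
  Position 6 '(': depth becomes 5
  Position 7 '(': depth becomes 6
  Position 8 ')': depth becomes 5
  Position 9 '(': depth becomes 6
  Position 10 '(': depth becomes 7
  Position 11 ')': depth becomes 6
  Position 12 ')': depth becomes 5
  Position 13 ')': depth becomes 4
  Position 14 '(': depth becomes 5
  Position 15 '(': depth becomes 6
  Position 16 ')': depth becomes 5
  Position 17 '(': depth becomes 6
  Position 18 '(': depth becomes 7
  Position 19 '(': depth becomes 8
  Position 20 ')': depth becomes 7
  Position 21 ')': depth becomes 6
  Position 22 ')': depth becomes 5
  Position 23 ')': depth becomes 4
  Position 24 ')': depth becomes 3
  Position 25 ')': depth becomes 2
  Position 26 ')': depth becomes 1
  Position 27 ')': depth becomes 0
Maximum depth reached: 8

8


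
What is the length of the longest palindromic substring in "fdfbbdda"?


Input: "fdfbbdda"
Checking substrings for palindromes:
  [0:3] "fdf" (len 3) => palindrome
  [3:5] "bb" (len 2) => palindrome
  [5:7] "dd" (len 2) => palindrome
Longest palindromic substring: "fdf" with length 3

3


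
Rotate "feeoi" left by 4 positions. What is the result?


Input: "feeoi", rotate left by 4
First 4 characters: "feeo"
Remaining characters: "i"
Concatenate remaining + first: "i" + "feeo" = "ifeeo"

ifeeo


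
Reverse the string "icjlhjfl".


Input: icjlhjfl
Reading characters right to left:
  Position 7: 'l'
  Position 6: 'f'
  Position 5: 'j'
  Position 4: 'h'
  Position 3: 'l'
  Position 2: 'j'
  Position 1: 'c'
  Position 0: 'i'
Reversed: lfjhljci

lfjhljci


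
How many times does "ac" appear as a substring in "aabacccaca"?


Searching for "ac" in "aabacccaca"
Scanning each position:
  Position 0: "aa" => no
  Position 1: "ab" => no
  Position 2: "ba" => no
  Position 3: "ac" => MATCH
  Position 4: "cc" => no
  Position 5: "cc" => no
  Position 6: "ca" => no
  Position 7: "ac" => MATCH
  Position 8: "ca" => no
Total occurrences: 2

2


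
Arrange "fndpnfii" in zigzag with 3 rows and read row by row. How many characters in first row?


Zigzag "fndpnfii" into 3 rows:
Placing characters:
  'f' => row 0
  'n' => row 1
  'd' => row 2
  'p' => row 1
  'n' => row 0
  'f' => row 1
  'i' => row 2
  'i' => row 1
Rows:
  Row 0: "fn"
  Row 1: "npfi"
  Row 2: "di"
First row length: 2

2


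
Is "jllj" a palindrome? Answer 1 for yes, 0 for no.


Input: jllj
Reversed: jllj
  Compare pos 0 ('j') with pos 3 ('j'): match
  Compare pos 1 ('l') with pos 2 ('l'): match
Result: palindrome

1


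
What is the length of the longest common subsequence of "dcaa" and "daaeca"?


LCS of "dcaa" and "daaeca"
DP table:
           d    a    a    e    c    a
      0    0    0    0    0    0    0
  d   0    1    1    1    1    1    1
  c   0    1    1    1    1    2    2
  a   0    1    2    2    2    2    3
  a   0    1    2    3    3    3    3
LCS length = dp[4][6] = 3

3


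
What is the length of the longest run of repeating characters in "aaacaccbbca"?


Input: "aaacaccbbca"
Scanning for longest run:
  Position 1 ('a'): continues run of 'a', length=2
  Position 2 ('a'): continues run of 'a', length=3
  Position 3 ('c'): new char, reset run to 1
  Position 4 ('a'): new char, reset run to 1
  Position 5 ('c'): new char, reset run to 1
  Position 6 ('c'): continues run of 'c', length=2
  Position 7 ('b'): new char, reset run to 1
  Position 8 ('b'): continues run of 'b', length=2
  Position 9 ('c'): new char, reset run to 1
  Position 10 ('a'): new char, reset run to 1
Longest run: 'a' with length 3

3


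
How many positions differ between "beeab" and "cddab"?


Comparing "beeab" and "cddab" position by position:
  Position 0: 'b' vs 'c' => DIFFER
  Position 1: 'e' vs 'd' => DIFFER
  Position 2: 'e' vs 'd' => DIFFER
  Position 3: 'a' vs 'a' => same
  Position 4: 'b' vs 'b' => same
Positions that differ: 3

3


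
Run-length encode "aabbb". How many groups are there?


Input: aabbb
Scanning for consecutive runs:
  Group 1: 'a' x 2 (positions 0-1)
  Group 2: 'b' x 3 (positions 2-4)
Total groups: 2

2


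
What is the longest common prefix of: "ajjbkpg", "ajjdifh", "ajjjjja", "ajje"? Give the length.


Words: ajjbkpg, ajjdifh, ajjjjja, ajje
  Position 0: all 'a' => match
  Position 1: all 'j' => match
  Position 2: all 'j' => match
  Position 3: ('b', 'd', 'j', 'e') => mismatch, stop
LCP = "ajj" (length 3)

3


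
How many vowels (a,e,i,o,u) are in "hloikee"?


Input: hloikee
Checking each character:
  'h' at position 0: consonant
  'l' at position 1: consonant
  'o' at position 2: vowel (running total: 1)
  'i' at position 3: vowel (running total: 2)
  'k' at position 4: consonant
  'e' at position 5: vowel (running total: 3)
  'e' at position 6: vowel (running total: 4)
Total vowels: 4

4


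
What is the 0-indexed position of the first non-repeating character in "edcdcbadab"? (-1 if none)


Input: edcdcbadab
Character frequencies:
  'a': 2
  'b': 2
  'c': 2
  'd': 3
  'e': 1
Scanning left to right for freq == 1:
  Position 0 ('e'): unique! => answer = 0

0


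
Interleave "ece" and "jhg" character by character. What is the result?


Interleaving "ece" and "jhg":
  Position 0: 'e' from first, 'j' from second => "ej"
  Position 1: 'c' from first, 'h' from second => "ch"
  Position 2: 'e' from first, 'g' from second => "eg"
Result: ejcheg

ejcheg


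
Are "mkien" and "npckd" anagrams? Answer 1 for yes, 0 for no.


Strings: "mkien", "npckd"
Sorted first:  eikmn
Sorted second: cdknp
Differ at position 0: 'e' vs 'c' => not anagrams

0


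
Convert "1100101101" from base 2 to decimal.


Input: "1100101101" in base 2
Positional expansion:
  Digit '1' (value 1) x 2^9 = 512
  Digit '1' (value 1) x 2^8 = 256
  Digit '0' (value 0) x 2^7 = 0
  Digit '0' (value 0) x 2^6 = 0
  Digit '1' (value 1) x 2^5 = 32
  Digit '0' (value 0) x 2^4 = 0
  Digit '1' (value 1) x 2^3 = 8
  Digit '1' (value 1) x 2^2 = 4
  Digit '0' (value 0) x 2^1 = 0
  Digit '1' (value 1) x 2^0 = 1
Sum = 813

813


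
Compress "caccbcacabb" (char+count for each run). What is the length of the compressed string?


Input: caccbcacabb
Runs:
  'c' x 1 => "c1"
  'a' x 1 => "a1"
  'c' x 2 => "c2"
  'b' x 1 => "b1"
  'c' x 1 => "c1"
  'a' x 1 => "a1"
  'c' x 1 => "c1"
  'a' x 1 => "a1"
  'b' x 2 => "b2"
Compressed: "c1a1c2b1c1a1c1a1b2"
Compressed length: 18

18


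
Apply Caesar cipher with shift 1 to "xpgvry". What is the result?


Caesar cipher: shift "xpgvry" by 1
  'x' (pos 23) + 1 = pos 24 = 'y'
  'p' (pos 15) + 1 = pos 16 = 'q'
  'g' (pos 6) + 1 = pos 7 = 'h'
  'v' (pos 21) + 1 = pos 22 = 'w'
  'r' (pos 17) + 1 = pos 18 = 's'
  'y' (pos 24) + 1 = pos 25 = 'z'
Result: yqhwsz

yqhwsz


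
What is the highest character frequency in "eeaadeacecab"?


Input: eeaadeacecab
Character counts:
  'a': 4
  'b': 1
  'c': 2
  'd': 1
  'e': 4
Maximum frequency: 4

4


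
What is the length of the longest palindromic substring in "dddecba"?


Input: "dddecba"
Checking substrings for palindromes:
  [0:3] "ddd" (len 3) => palindrome
  [0:2] "dd" (len 2) => palindrome
  [1:3] "dd" (len 2) => palindrome
Longest palindromic substring: "ddd" with length 3

3


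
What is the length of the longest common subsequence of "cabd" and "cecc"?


LCS of "cabd" and "cecc"
DP table:
           c    e    c    c
      0    0    0    0    0
  c   0    1    1    1    1
  a   0    1    1    1    1
  b   0    1    1    1    1
  d   0    1    1    1    1
LCS length = dp[4][4] = 1

1


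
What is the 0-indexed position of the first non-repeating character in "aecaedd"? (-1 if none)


Input: aecaedd
Character frequencies:
  'a': 2
  'c': 1
  'd': 2
  'e': 2
Scanning left to right for freq == 1:
  Position 0 ('a'): freq=2, skip
  Position 1 ('e'): freq=2, skip
  Position 2 ('c'): unique! => answer = 2

2


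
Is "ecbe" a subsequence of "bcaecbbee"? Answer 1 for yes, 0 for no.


Check if "ecbe" is a subsequence of "bcaecbbee"
Greedy scan:
  Position 0 ('b'): no match needed
  Position 1 ('c'): no match needed
  Position 2 ('a'): no match needed
  Position 3 ('e'): matches sub[0] = 'e'
  Position 4 ('c'): matches sub[1] = 'c'
  Position 5 ('b'): matches sub[2] = 'b'
  Position 6 ('b'): no match needed
  Position 7 ('e'): matches sub[3] = 'e'
  Position 8 ('e'): no match needed
All 4 characters matched => is a subsequence

1


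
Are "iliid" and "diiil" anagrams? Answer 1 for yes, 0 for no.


Strings: "iliid", "diiil"
Sorted first:  diiil
Sorted second: diiil
Sorted forms match => anagrams

1


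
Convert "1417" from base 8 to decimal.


Input: "1417" in base 8
Positional expansion:
  Digit '1' (value 1) x 8^3 = 512
  Digit '4' (value 4) x 8^2 = 256
  Digit '1' (value 1) x 8^1 = 8
  Digit '7' (value 7) x 8^0 = 7
Sum = 783

783


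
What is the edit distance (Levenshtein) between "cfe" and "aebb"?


Computing edit distance: "cfe" -> "aebb"
DP table:
           a    e    b    b
      0    1    2    3    4
  c   1    1    2    3    4
  f   2    2    2    3    4
  e   3    3    2    3    4
Edit distance = dp[3][4] = 4

4


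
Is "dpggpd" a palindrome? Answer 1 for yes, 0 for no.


Input: dpggpd
Reversed: dpggpd
  Compare pos 0 ('d') with pos 5 ('d'): match
  Compare pos 1 ('p') with pos 4 ('p'): match
  Compare pos 2 ('g') with pos 3 ('g'): match
Result: palindrome

1


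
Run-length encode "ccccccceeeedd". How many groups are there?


Input: ccccccceeeedd
Scanning for consecutive runs:
  Group 1: 'c' x 7 (positions 0-6)
  Group 2: 'e' x 4 (positions 7-10)
  Group 3: 'd' x 2 (positions 11-12)
Total groups: 3

3


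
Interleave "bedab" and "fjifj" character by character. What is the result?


Interleaving "bedab" and "fjifj":
  Position 0: 'b' from first, 'f' from second => "bf"
  Position 1: 'e' from first, 'j' from second => "ej"
  Position 2: 'd' from first, 'i' from second => "di"
  Position 3: 'a' from first, 'f' from second => "af"
  Position 4: 'b' from first, 'j' from second => "bj"
Result: bfejdiafbj

bfejdiafbj


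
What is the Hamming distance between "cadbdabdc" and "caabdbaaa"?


Comparing "cadbdabdc" and "caabdbaaa" position by position:
  Position 0: 'c' vs 'c' => same
  Position 1: 'a' vs 'a' => same
  Position 2: 'd' vs 'a' => differ
  Position 3: 'b' vs 'b' => same
  Position 4: 'd' vs 'd' => same
  Position 5: 'a' vs 'b' => differ
  Position 6: 'b' vs 'a' => differ
  Position 7: 'd' vs 'a' => differ
  Position 8: 'c' vs 'a' => differ
Total differences (Hamming distance): 5

5


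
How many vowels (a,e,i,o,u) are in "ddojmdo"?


Input: ddojmdo
Checking each character:
  'd' at position 0: consonant
  'd' at position 1: consonant
  'o' at position 2: vowel (running total: 1)
  'j' at position 3: consonant
  'm' at position 4: consonant
  'd' at position 5: consonant
  'o' at position 6: vowel (running total: 2)
Total vowels: 2

2


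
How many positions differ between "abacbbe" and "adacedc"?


Comparing "abacbbe" and "adacedc" position by position:
  Position 0: 'a' vs 'a' => same
  Position 1: 'b' vs 'd' => DIFFER
  Position 2: 'a' vs 'a' => same
  Position 3: 'c' vs 'c' => same
  Position 4: 'b' vs 'e' => DIFFER
  Position 5: 'b' vs 'd' => DIFFER
  Position 6: 'e' vs 'c' => DIFFER
Positions that differ: 4

4


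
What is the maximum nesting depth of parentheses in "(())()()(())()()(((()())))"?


Input: "(())()()(())()()(((()())))"
Tracking depth:
  Position 0 '(': depth becomes 1
  Position 1 '(': depth becomes 2
  Position 2 ')': depth becomes 1
  Position 3 ')': depth becomes 0
  Position 4 '(': depth becomes 1
  Position 5 ')': depth becomes 0
  Position 6 '(': depth becomes 1
  Position 7 ')': depth becomes 0
  Position 8 '(': depth becomes 1
  Position 9 '(': depth becomes 2
  Position 10 ')': depth becomes 1
  Position 11 ')': depth becomes 0
  Position 12 '(': depth becomes 1
  Position 13 ')': depth becomes 0
  Position 14 '(': depth becomes 1
  Position 15 ')': depth becomes 0
  Position 16 '(': depth becomes 1
  Position 17 '(': depth becomes 2
  Position 18 '(': depth becomes 3
  Position 19 '(': depth becomes 4
  Position 20 ')': depth becomes 3
  Position 21 '(': depth becomes 4
  Position 22 ')': depth becomes 3
  Position 23 ')': depth becomes 2
  Position 24 ')': depth becomes 1
  Position 25 ')': depth becomes 0
Maximum depth reached: 4

4


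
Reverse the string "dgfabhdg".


Input: dgfabhdg
Reading characters right to left:
  Position 7: 'g'
  Position 6: 'd'
  Position 5: 'h'
  Position 4: 'b'
  Position 3: 'a'
  Position 2: 'f'
  Position 1: 'g'
  Position 0: 'd'
Reversed: gdhbafgd

gdhbafgd


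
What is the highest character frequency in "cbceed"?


Input: cbceed
Character counts:
  'b': 1
  'c': 2
  'd': 1
  'e': 2
Maximum frequency: 2

2


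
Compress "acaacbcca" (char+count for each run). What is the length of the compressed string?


Input: acaacbcca
Runs:
  'a' x 1 => "a1"
  'c' x 1 => "c1"
  'a' x 2 => "a2"
  'c' x 1 => "c1"
  'b' x 1 => "b1"
  'c' x 2 => "c2"
  'a' x 1 => "a1"
Compressed: "a1c1a2c1b1c2a1"
Compressed length: 14

14


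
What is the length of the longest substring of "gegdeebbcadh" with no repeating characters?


Input: "gegdeebbcadh"
Sliding window (track last position of each char):
  Position 0 ('g'): window [0,0] length 1 -- new best
  Position 1 ('e'): window [0,1] length 2 -- new best
  Position 2 ('g'): repeat (last at 0), move window start to 1
  Position 2 ('g'): window [1,2] length 2
  Position 3 ('d'): window [1,3] length 3 -- new best
  Position 4 ('e'): repeat (last at 1), move window start to 2
  Position 4 ('e'): window [2,4] length 3
  Position 5 ('e'): repeat (last at 4), move window start to 5
  Position 5 ('e'): window [5,5] length 1
  Position 6 ('b'): window [5,6] length 2
  Position 7 ('b'): repeat (last at 6), move window start to 7
  Position 7 ('b'): window [7,7] length 1
  Position 8 ('c'): window [7,8] length 2
  Position 9 ('a'): window [7,9] length 3
  Position 10 ('d'): window [7,10] length 4 -- new best
  Position 11 ('h'): window [7,11] length 5 -- new best
Longest substring with no repeats: "bcadh" with length 5

5


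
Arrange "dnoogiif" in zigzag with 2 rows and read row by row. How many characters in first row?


Zigzag "dnoogiif" into 2 rows:
Placing characters:
  'd' => row 0
  'n' => row 1
  'o' => row 0
  'o' => row 1
  'g' => row 0
  'i' => row 1
  'i' => row 0
  'f' => row 1
Rows:
  Row 0: "dogi"
  Row 1: "noif"
First row length: 4

4


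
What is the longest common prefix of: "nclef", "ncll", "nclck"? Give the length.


Words: nclef, ncll, nclck
  Position 0: all 'n' => match
  Position 1: all 'c' => match
  Position 2: all 'l' => match
  Position 3: ('e', 'l', 'c') => mismatch, stop
LCP = "ncl" (length 3)

3


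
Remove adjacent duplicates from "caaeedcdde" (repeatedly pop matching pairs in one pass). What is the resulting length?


Input: caaeedcdde
Stack-based adjacent duplicate removal:
  Read 'c': push. Stack: c
  Read 'a': push. Stack: ca
  Read 'a': matches stack top 'a' => pop. Stack: c
  Read 'e': push. Stack: ce
  Read 'e': matches stack top 'e' => pop. Stack: c
  Read 'd': push. Stack: cd
  Read 'c': push. Stack: cdc
  Read 'd': push. Stack: cdcd
  Read 'd': matches stack top 'd' => pop. Stack: cdc
  Read 'e': push. Stack: cdce
Final stack: "cdce" (length 4)

4


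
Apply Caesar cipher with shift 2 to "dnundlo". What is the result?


Caesar cipher: shift "dnundlo" by 2
  'd' (pos 3) + 2 = pos 5 = 'f'
  'n' (pos 13) + 2 = pos 15 = 'p'
  'u' (pos 20) + 2 = pos 22 = 'w'
  'n' (pos 13) + 2 = pos 15 = 'p'
  'd' (pos 3) + 2 = pos 5 = 'f'
  'l' (pos 11) + 2 = pos 13 = 'n'
  'o' (pos 14) + 2 = pos 16 = 'q'
Result: fpwpfnq

fpwpfnq


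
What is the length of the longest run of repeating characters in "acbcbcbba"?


Input: "acbcbcbba"
Scanning for longest run:
  Position 1 ('c'): new char, reset run to 1
  Position 2 ('b'): new char, reset run to 1
  Position 3 ('c'): new char, reset run to 1
  Position 4 ('b'): new char, reset run to 1
  Position 5 ('c'): new char, reset run to 1
  Position 6 ('b'): new char, reset run to 1
  Position 7 ('b'): continues run of 'b', length=2
  Position 8 ('a'): new char, reset run to 1
Longest run: 'b' with length 2

2


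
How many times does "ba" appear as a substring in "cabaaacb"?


Searching for "ba" in "cabaaacb"
Scanning each position:
  Position 0: "ca" => no
  Position 1: "ab" => no
  Position 2: "ba" => MATCH
  Position 3: "aa" => no
  Position 4: "aa" => no
  Position 5: "ac" => no
  Position 6: "cb" => no
Total occurrences: 1

1


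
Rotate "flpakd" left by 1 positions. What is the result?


Input: "flpakd", rotate left by 1
First 1 characters: "f"
Remaining characters: "lpakd"
Concatenate remaining + first: "lpakd" + "f" = "lpakdf"

lpakdf


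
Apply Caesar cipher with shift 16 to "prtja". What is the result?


Caesar cipher: shift "prtja" by 16
  'p' (pos 15) + 16 = pos 5 = 'f'
  'r' (pos 17) + 16 = pos 7 = 'h'
  't' (pos 19) + 16 = pos 9 = 'j'
  'j' (pos 9) + 16 = pos 25 = 'z'
  'a' (pos 0) + 16 = pos 16 = 'q'
Result: fhjzq

fhjzq


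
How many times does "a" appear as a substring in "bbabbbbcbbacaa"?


Searching for "a" in "bbabbbbcbbacaa"
Scanning each position:
  Position 0: "b" => no
  Position 1: "b" => no
  Position 2: "a" => MATCH
  Position 3: "b" => no
  Position 4: "b" => no
  Position 5: "b" => no
  Position 6: "b" => no
  Position 7: "c" => no
  Position 8: "b" => no
  Position 9: "b" => no
  Position 10: "a" => MATCH
  Position 11: "c" => no
  Position 12: "a" => MATCH
  Position 13: "a" => MATCH
Total occurrences: 4

4


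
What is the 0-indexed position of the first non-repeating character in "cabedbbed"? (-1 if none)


Input: cabedbbed
Character frequencies:
  'a': 1
  'b': 3
  'c': 1
  'd': 2
  'e': 2
Scanning left to right for freq == 1:
  Position 0 ('c'): unique! => answer = 0

0


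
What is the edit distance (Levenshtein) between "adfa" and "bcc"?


Computing edit distance: "adfa" -> "bcc"
DP table:
           b    c    c
      0    1    2    3
  a   1    1    2    3
  d   2    2    2    3
  f   3    3    3    3
  a   4    4    4    4
Edit distance = dp[4][3] = 4

4


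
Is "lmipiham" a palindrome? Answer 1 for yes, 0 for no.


Input: lmipiham
Reversed: mahipiml
  Compare pos 0 ('l') with pos 7 ('m'): MISMATCH
  Compare pos 1 ('m') with pos 6 ('a'): MISMATCH
  Compare pos 2 ('i') with pos 5 ('h'): MISMATCH
  Compare pos 3 ('p') with pos 4 ('i'): MISMATCH
Result: not a palindrome

0


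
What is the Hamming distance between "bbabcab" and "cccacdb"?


Comparing "bbabcab" and "cccacdb" position by position:
  Position 0: 'b' vs 'c' => differ
  Position 1: 'b' vs 'c' => differ
  Position 2: 'a' vs 'c' => differ
  Position 3: 'b' vs 'a' => differ
  Position 4: 'c' vs 'c' => same
  Position 5: 'a' vs 'd' => differ
  Position 6: 'b' vs 'b' => same
Total differences (Hamming distance): 5

5


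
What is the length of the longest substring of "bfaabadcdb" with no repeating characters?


Input: "bfaabadcdb"
Sliding window (track last position of each char):
  Position 0 ('b'): window [0,0] length 1 -- new best
  Position 1 ('f'): window [0,1] length 2 -- new best
  Position 2 ('a'): window [0,2] length 3 -- new best
  Position 3 ('a'): repeat (last at 2), move window start to 3
  Position 3 ('a'): window [3,3] length 1
  Position 4 ('b'): window [3,4] length 2
  Position 5 ('a'): repeat (last at 3), move window start to 4
  Position 5 ('a'): window [4,5] length 2
  Position 6 ('d'): window [4,6] length 3
  Position 7 ('c'): window [4,7] length 4 -- new best
  Position 8 ('d'): repeat (last at 6), move window start to 7
  Position 8 ('d'): window [7,8] length 2
  Position 9 ('b'): window [7,9] length 3
Longest substring with no repeats: "badc" with length 4

4


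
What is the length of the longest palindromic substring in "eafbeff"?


Input: "eafbeff"
Checking substrings for palindromes:
  [5:7] "ff" (len 2) => palindrome
Longest palindromic substring: "ff" with length 2

2


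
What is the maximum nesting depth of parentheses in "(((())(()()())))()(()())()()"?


Input: "(((())(()()())))()(()())()()"
Tracking depth:
  Position 0 '(': depth becomes 1
  Position 1 '(': depth becomes 2
  Position 2 '(': depth becomes 3
  Position 3 '(': depth becomes 4
  Position 4 ')': depth becomes 3
  Position 5 ')': depth becomes 2
  Position 6 '(': depth becomes 3
  Position 7 '(': depth becomes 4
  Position 8 ')': depth becomes 3
  Position 9 '(': depth becomes 4
  Position 10 ')': depth becomes 3
  Position 11 '(': depth becomes 4
  Position 12 ')': depth becomes 3
  Position 13 ')': depth becomes 2
  Position 14 ')': depth becomes 1
  Position 15 ')': depth becomes 0
  Position 16 '(': depth becomes 1
  Position 17 ')': depth becomes 0
  Position 18 '(': depth becomes 1
  Position 19 '(': depth becomes 2
  Position 20 ')': depth becomes 1
  Position 21 '(': depth becomes 2
  Position 22 ')': depth becomes 1
  Position 23 ')': depth becomes 0
  Position 24 '(': depth becomes 1
  Position 25 ')': depth becomes 0
  Position 26 '(': depth becomes 1
  Position 27 ')': depth becomes 0
Maximum depth reached: 4

4


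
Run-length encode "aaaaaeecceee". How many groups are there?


Input: aaaaaeecceee
Scanning for consecutive runs:
  Group 1: 'a' x 5 (positions 0-4)
  Group 2: 'e' x 2 (positions 5-6)
  Group 3: 'c' x 2 (positions 7-8)
  Group 4: 'e' x 3 (positions 9-11)
Total groups: 4

4


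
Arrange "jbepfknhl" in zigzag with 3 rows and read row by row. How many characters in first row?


Zigzag "jbepfknhl" into 3 rows:
Placing characters:
  'j' => row 0
  'b' => row 1
  'e' => row 2
  'p' => row 1
  'f' => row 0
  'k' => row 1
  'n' => row 2
  'h' => row 1
  'l' => row 0
Rows:
  Row 0: "jfl"
  Row 1: "bpkh"
  Row 2: "en"
First row length: 3

3


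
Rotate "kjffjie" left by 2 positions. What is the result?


Input: "kjffjie", rotate left by 2
First 2 characters: "kj"
Remaining characters: "ffjie"
Concatenate remaining + first: "ffjie" + "kj" = "ffjiekj"

ffjiekj


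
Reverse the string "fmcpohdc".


Input: fmcpohdc
Reading characters right to left:
  Position 7: 'c'
  Position 6: 'd'
  Position 5: 'h'
  Position 4: 'o'
  Position 3: 'p'
  Position 2: 'c'
  Position 1: 'm'
  Position 0: 'f'
Reversed: cdhopcmf

cdhopcmf


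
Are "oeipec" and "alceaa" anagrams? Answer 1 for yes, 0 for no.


Strings: "oeipec", "alceaa"
Sorted first:  ceeiop
Sorted second: aaacel
Differ at position 0: 'c' vs 'a' => not anagrams

0


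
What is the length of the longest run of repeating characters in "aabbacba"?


Input: "aabbacba"
Scanning for longest run:
  Position 1 ('a'): continues run of 'a', length=2
  Position 2 ('b'): new char, reset run to 1
  Position 3 ('b'): continues run of 'b', length=2
  Position 4 ('a'): new char, reset run to 1
  Position 5 ('c'): new char, reset run to 1
  Position 6 ('b'): new char, reset run to 1
  Position 7 ('a'): new char, reset run to 1
Longest run: 'a' with length 2

2


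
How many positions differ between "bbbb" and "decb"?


Comparing "bbbb" and "decb" position by position:
  Position 0: 'b' vs 'd' => DIFFER
  Position 1: 'b' vs 'e' => DIFFER
  Position 2: 'b' vs 'c' => DIFFER
  Position 3: 'b' vs 'b' => same
Positions that differ: 3

3


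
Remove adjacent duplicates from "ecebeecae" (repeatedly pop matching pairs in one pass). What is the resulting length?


Input: ecebeecae
Stack-based adjacent duplicate removal:
  Read 'e': push. Stack: e
  Read 'c': push. Stack: ec
  Read 'e': push. Stack: ece
  Read 'b': push. Stack: eceb
  Read 'e': push. Stack: ecebe
  Read 'e': matches stack top 'e' => pop. Stack: eceb
  Read 'c': push. Stack: ecebc
  Read 'a': push. Stack: ecebca
  Read 'e': push. Stack: ecebcae
Final stack: "ecebcae" (length 7)

7


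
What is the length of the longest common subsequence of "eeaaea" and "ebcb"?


LCS of "eeaaea" and "ebcb"
DP table:
           e    b    c    b
      0    0    0    0    0
  e   0    1    1    1    1
  e   0    1    1    1    1
  a   0    1    1    1    1
  a   0    1    1    1    1
  e   0    1    1    1    1
  a   0    1    1    1    1
LCS length = dp[6][4] = 1

1


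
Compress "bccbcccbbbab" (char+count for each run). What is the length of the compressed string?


Input: bccbcccbbbab
Runs:
  'b' x 1 => "b1"
  'c' x 2 => "c2"
  'b' x 1 => "b1"
  'c' x 3 => "c3"
  'b' x 3 => "b3"
  'a' x 1 => "a1"
  'b' x 1 => "b1"
Compressed: "b1c2b1c3b3a1b1"
Compressed length: 14

14


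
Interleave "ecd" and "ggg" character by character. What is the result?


Interleaving "ecd" and "ggg":
  Position 0: 'e' from first, 'g' from second => "eg"
  Position 1: 'c' from first, 'g' from second => "cg"
  Position 2: 'd' from first, 'g' from second => "dg"
Result: egcgdg

egcgdg


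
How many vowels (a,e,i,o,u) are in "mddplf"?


Input: mddplf
Checking each character:
  'm' at position 0: consonant
  'd' at position 1: consonant
  'd' at position 2: consonant
  'p' at position 3: consonant
  'l' at position 4: consonant
  'f' at position 5: consonant
Total vowels: 0

0


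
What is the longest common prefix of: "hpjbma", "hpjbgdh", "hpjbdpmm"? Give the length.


Words: hpjbma, hpjbgdh, hpjbdpmm
  Position 0: all 'h' => match
  Position 1: all 'p' => match
  Position 2: all 'j' => match
  Position 3: all 'b' => match
  Position 4: ('m', 'g', 'd') => mismatch, stop
LCP = "hpjb" (length 4)

4


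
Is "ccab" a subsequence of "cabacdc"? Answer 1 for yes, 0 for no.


Check if "ccab" is a subsequence of "cabacdc"
Greedy scan:
  Position 0 ('c'): matches sub[0] = 'c'
  Position 1 ('a'): no match needed
  Position 2 ('b'): no match needed
  Position 3 ('a'): no match needed
  Position 4 ('c'): matches sub[1] = 'c'
  Position 5 ('d'): no match needed
  Position 6 ('c'): no match needed
Only matched 2/4 characters => not a subsequence

0


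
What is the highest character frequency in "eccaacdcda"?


Input: eccaacdcda
Character counts:
  'a': 3
  'c': 4
  'd': 2
  'e': 1
Maximum frequency: 4

4


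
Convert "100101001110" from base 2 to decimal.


Input: "100101001110" in base 2
Positional expansion:
  Digit '1' (value 1) x 2^11 = 2048
  Digit '0' (value 0) x 2^10 = 0
  Digit '0' (value 0) x 2^9 = 0
  Digit '1' (value 1) x 2^8 = 256
  Digit '0' (value 0) x 2^7 = 0
  Digit '1' (value 1) x 2^6 = 64
  Digit '0' (value 0) x 2^5 = 0
  Digit '0' (value 0) x 2^4 = 0
  Digit '1' (value 1) x 2^3 = 8
  Digit '1' (value 1) x 2^2 = 4
  Digit '1' (value 1) x 2^1 = 2
  Digit '0' (value 0) x 2^0 = 0
Sum = 2382

2382


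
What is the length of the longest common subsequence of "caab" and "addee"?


LCS of "caab" and "addee"
DP table:
           a    d    d    e    e
      0    0    0    0    0    0
  c   0    0    0    0    0    0
  a   0    1    1    1    1    1
  a   0    1    1    1    1    1
  b   0    1    1    1    1    1
LCS length = dp[4][5] = 1

1


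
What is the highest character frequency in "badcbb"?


Input: badcbb
Character counts:
  'a': 1
  'b': 3
  'c': 1
  'd': 1
Maximum frequency: 3

3


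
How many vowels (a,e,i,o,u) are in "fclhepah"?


Input: fclhepah
Checking each character:
  'f' at position 0: consonant
  'c' at position 1: consonant
  'l' at position 2: consonant
  'h' at position 3: consonant
  'e' at position 4: vowel (running total: 1)
  'p' at position 5: consonant
  'a' at position 6: vowel (running total: 2)
  'h' at position 7: consonant
Total vowels: 2

2


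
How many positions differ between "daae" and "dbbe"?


Comparing "daae" and "dbbe" position by position:
  Position 0: 'd' vs 'd' => same
  Position 1: 'a' vs 'b' => DIFFER
  Position 2: 'a' vs 'b' => DIFFER
  Position 3: 'e' vs 'e' => same
Positions that differ: 2

2


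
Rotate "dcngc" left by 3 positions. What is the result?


Input: "dcngc", rotate left by 3
First 3 characters: "dcn"
Remaining characters: "gc"
Concatenate remaining + first: "gc" + "dcn" = "gcdcn"

gcdcn


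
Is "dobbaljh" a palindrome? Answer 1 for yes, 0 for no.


Input: dobbaljh
Reversed: hjlabbod
  Compare pos 0 ('d') with pos 7 ('h'): MISMATCH
  Compare pos 1 ('o') with pos 6 ('j'): MISMATCH
  Compare pos 2 ('b') with pos 5 ('l'): MISMATCH
  Compare pos 3 ('b') with pos 4 ('a'): MISMATCH
Result: not a palindrome

0


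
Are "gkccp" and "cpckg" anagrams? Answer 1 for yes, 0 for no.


Strings: "gkccp", "cpckg"
Sorted first:  ccgkp
Sorted second: ccgkp
Sorted forms match => anagrams

1


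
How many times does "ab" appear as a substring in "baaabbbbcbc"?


Searching for "ab" in "baaabbbbcbc"
Scanning each position:
  Position 0: "ba" => no
  Position 1: "aa" => no
  Position 2: "aa" => no
  Position 3: "ab" => MATCH
  Position 4: "bb" => no
  Position 5: "bb" => no
  Position 6: "bb" => no
  Position 7: "bc" => no
  Position 8: "cb" => no
  Position 9: "bc" => no
Total occurrences: 1

1


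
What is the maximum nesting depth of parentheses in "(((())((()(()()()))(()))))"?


Input: "(((())((()(()()()))(()))))"
Tracking depth:
  Position 0 '(': depth becomes 1
  Position 1 '(': depth becomes 2
  Position 2 '(': depth becomes 3
  Position 3 '(': depth becomes 4
  Position 4 ')': depth becomes 3
  Position 5 ')': depth becomes 2
  Position 6 '(': depth becomes 3
  Position 7 '(': depth becomes 4
  Position 8 '(': depth becomes 5
  Position 9 ')': depth becomes 4
  Position 10 '(': depth becomes 5
  Position 11 '(': depth becomes 6
  Position 12 ')': depth becomes 5
  Position 13 '(': depth becomes 6
  Position 14 ')': depth becomes 5
  Position 15 '(': depth becomes 6
  Position 16 ')': depth becomes 5
  Position 17 ')': depth becomes 4
  Position 18 ')': depth becomes 3
  Position 19 '(': depth becomes 4
  Position 20 '(': depth becomes 5
  Position 21 ')': depth becomes 4
  Position 22 ')': depth becomes 3
  Position 23 ')': depth becomes 2
  Position 24 ')': depth becomes 1
  Position 25 ')': depth becomes 0
Maximum depth reached: 6

6


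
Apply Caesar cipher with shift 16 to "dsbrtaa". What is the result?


Caesar cipher: shift "dsbrtaa" by 16
  'd' (pos 3) + 16 = pos 19 = 't'
  's' (pos 18) + 16 = pos 8 = 'i'
  'b' (pos 1) + 16 = pos 17 = 'r'
  'r' (pos 17) + 16 = pos 7 = 'h'
  't' (pos 19) + 16 = pos 9 = 'j'
  'a' (pos 0) + 16 = pos 16 = 'q'
  'a' (pos 0) + 16 = pos 16 = 'q'
Result: tirhjqq

tirhjqq


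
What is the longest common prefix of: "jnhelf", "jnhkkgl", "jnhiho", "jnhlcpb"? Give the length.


Words: jnhelf, jnhkkgl, jnhiho, jnhlcpb
  Position 0: all 'j' => match
  Position 1: all 'n' => match
  Position 2: all 'h' => match
  Position 3: ('e', 'k', 'i', 'l') => mismatch, stop
LCP = "jnh" (length 3)

3


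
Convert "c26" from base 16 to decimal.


Input: "c26" in base 16
Positional expansion:
  Digit 'c' (value 12) x 16^2 = 3072
  Digit '2' (value 2) x 16^1 = 32
  Digit '6' (value 6) x 16^0 = 6
Sum = 3110

3110
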